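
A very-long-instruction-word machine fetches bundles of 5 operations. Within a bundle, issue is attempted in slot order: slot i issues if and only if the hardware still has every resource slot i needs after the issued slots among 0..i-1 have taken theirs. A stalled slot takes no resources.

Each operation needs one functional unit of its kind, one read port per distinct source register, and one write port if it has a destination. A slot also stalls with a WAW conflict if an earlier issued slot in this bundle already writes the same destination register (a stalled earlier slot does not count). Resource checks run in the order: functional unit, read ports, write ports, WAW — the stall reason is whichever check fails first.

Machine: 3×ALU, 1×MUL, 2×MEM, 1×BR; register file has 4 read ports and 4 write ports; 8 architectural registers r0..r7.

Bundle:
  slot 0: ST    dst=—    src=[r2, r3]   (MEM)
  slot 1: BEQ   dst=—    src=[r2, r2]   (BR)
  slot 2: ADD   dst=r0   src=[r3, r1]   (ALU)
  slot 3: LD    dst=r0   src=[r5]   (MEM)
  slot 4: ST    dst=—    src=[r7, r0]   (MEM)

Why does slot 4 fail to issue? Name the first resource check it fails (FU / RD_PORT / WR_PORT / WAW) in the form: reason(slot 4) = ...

reason(slot 4) = FU

  0. MEM ⇒ go  {3A/1Mu/1Ld/1B | 2r 4w}
  1. BR ⇒ go  {3A/1Mu/1Ld/0B | 1r 4w}
  2. ALU→r0 ⇒ no(RD_PORT)  {3A/1Mu/1Ld/0B | 1r 4w}
  3. MEM→r0 ⇒ go  {3A/1Mu/0Ld/0B | 0r 3w}
  4. MEM ⇒ no(FU)  {3A/1Mu/0Ld/0B | 0r 3w}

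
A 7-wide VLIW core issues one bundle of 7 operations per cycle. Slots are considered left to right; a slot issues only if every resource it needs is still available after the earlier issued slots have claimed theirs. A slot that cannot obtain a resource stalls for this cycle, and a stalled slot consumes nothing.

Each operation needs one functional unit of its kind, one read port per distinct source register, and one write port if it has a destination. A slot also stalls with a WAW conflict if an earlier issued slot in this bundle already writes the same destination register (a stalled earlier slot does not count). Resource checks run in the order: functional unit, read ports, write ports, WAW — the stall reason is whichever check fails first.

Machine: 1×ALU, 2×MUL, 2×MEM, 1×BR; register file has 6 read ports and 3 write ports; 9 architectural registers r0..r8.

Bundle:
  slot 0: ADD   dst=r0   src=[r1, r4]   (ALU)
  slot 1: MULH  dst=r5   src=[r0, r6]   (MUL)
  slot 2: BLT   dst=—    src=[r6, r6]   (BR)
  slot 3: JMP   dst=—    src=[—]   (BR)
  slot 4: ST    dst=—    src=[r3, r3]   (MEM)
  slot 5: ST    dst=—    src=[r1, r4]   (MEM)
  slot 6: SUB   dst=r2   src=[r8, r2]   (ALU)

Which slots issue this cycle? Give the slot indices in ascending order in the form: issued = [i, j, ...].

issued = [0, 1, 2, 4]

(0) want 1×ALU +2rd +1wr — yes → AL0|MU2|ME2|BR1|rd4|wr2
(1) want 1×MUL +2rd +1wr — yes → AL0|MU1|ME2|BR1|rd2|wr1
(2) want 1×BR +1rd +0wr — yes → AL0|MU1|ME2|BR0|rd1|wr1
(3) want 1×BR +0rd +0wr — FU → AL0|MU1|ME2|BR0|rd1|wr1
(4) want 1×MEM +1rd +0wr — yes → AL0|MU1|ME1|BR0|rd0|wr1
(5) want 1×MEM +2rd +0wr — RD_PORT → AL0|MU1|ME1|BR0|rd0|wr1
(6) want 1×ALU +2rd +1wr — FU → AL0|MU1|ME1|BR0|rd0|wr1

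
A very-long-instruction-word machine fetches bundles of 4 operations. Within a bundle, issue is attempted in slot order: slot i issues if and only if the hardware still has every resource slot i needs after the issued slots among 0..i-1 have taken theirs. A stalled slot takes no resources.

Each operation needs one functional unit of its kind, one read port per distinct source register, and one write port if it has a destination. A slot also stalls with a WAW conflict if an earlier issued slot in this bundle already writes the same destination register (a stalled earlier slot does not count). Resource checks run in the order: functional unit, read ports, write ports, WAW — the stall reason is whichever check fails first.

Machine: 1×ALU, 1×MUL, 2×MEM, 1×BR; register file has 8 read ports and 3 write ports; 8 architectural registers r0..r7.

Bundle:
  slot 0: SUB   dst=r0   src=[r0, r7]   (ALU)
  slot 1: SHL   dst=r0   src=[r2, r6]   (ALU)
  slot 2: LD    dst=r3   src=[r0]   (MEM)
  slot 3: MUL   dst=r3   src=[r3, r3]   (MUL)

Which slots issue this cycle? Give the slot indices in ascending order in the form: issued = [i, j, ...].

issued = [0, 2]

[0] ALU needs rd=2 wr=1: ok; after: ALU=0 MUL=1 MEM=2 BR=1, R=6, W=2
[1] ALU needs rd=2 wr=1: FU; after: ALU=0 MUL=1 MEM=2 BR=1, R=6, W=2
[2] MEM needs rd=1 wr=1: ok; after: ALU=0 MUL=1 MEM=1 BR=1, R=5, W=1
[3] MUL needs rd=1 wr=1: WAW; after: ALU=0 MUL=1 MEM=1 BR=1, R=5, W=1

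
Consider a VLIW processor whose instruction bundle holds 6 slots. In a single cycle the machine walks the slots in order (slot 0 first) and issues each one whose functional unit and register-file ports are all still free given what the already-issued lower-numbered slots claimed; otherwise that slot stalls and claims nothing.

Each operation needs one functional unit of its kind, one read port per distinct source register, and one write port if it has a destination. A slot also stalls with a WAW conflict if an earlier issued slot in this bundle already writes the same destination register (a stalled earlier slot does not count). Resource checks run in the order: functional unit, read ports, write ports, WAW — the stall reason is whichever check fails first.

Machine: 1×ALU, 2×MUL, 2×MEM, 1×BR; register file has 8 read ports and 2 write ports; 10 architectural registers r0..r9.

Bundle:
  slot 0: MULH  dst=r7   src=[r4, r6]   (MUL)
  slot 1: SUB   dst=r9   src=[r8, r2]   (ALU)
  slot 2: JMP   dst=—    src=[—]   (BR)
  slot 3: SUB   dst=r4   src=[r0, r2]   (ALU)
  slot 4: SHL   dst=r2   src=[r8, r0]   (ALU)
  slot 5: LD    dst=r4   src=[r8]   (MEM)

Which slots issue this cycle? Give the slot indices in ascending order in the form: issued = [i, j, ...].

issued = [0, 1, 2]

  0. MUL→r7 ⇒ go  {1A/1Mu/2Ld/1B | 6r 1w}
  1. ALU→r9 ⇒ go  {0A/1Mu/2Ld/1B | 4r 0w}
  2. BR ⇒ go  {0A/1Mu/2Ld/0B | 4r 0w}
  3. ALU→r4 ⇒ no(FU)  {0A/1Mu/2Ld/0B | 4r 0w}
  4. ALU→r2 ⇒ no(FU)  {0A/1Mu/2Ld/0B | 4r 0w}
  5. MEM→r4 ⇒ no(WR_PORT)  {0A/1Mu/2Ld/0B | 4r 0w}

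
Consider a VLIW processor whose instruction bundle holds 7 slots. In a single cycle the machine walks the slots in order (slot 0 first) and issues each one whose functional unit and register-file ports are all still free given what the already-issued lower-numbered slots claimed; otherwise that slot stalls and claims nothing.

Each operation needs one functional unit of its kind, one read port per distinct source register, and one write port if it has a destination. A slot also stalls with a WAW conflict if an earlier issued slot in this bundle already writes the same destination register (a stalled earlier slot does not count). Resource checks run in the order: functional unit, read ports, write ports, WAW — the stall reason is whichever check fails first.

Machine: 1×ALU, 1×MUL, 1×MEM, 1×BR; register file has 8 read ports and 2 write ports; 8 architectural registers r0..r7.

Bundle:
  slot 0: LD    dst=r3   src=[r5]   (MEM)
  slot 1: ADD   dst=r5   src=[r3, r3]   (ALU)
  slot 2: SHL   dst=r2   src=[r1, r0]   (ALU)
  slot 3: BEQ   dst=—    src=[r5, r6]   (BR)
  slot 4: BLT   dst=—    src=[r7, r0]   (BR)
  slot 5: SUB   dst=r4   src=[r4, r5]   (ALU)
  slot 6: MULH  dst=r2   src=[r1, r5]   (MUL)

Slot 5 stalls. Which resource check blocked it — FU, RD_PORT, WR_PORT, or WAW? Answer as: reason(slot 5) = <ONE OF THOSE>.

(0) want 1×MEM +1rd +1wr — yes → AL1|MU1|ME0|BR1|rd7|wr1
(1) want 1×ALU +1rd +1wr — yes → AL0|MU1|ME0|BR1|rd6|wr0
(2) want 1×ALU +2rd +1wr — FU → AL0|MU1|ME0|BR1|rd6|wr0
(3) want 1×BR +2rd +0wr — yes → AL0|MU1|ME0|BR0|rd4|wr0
(4) want 1×BR +2rd +0wr — FU → AL0|MU1|ME0|BR0|rd4|wr0
(5) want 1×ALU +2rd +1wr — FU → AL0|MU1|ME0|BR0|rd4|wr0
(6) want 1×MUL +2rd +1wr — WR_PORT → AL0|MU1|ME0|BR0|rd4|wr0

reason(slot 5) = FU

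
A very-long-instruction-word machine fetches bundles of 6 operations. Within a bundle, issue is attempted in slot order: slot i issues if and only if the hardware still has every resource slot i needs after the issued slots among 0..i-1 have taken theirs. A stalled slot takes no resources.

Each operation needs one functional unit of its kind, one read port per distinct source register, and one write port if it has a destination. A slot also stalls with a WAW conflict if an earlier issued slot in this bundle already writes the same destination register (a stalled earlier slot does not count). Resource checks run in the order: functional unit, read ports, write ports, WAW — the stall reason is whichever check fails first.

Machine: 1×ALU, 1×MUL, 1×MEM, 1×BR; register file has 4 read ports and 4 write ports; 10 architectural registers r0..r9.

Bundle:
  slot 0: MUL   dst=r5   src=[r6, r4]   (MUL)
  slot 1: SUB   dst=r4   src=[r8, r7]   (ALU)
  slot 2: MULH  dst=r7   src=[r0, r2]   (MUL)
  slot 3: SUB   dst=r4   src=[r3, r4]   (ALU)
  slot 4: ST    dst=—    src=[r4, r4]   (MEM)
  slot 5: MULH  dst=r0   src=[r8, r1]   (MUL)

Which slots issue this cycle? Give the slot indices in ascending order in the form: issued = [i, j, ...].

(0) want 1×MUL +2rd +1wr — yes → AL1|MU0|ME1|BR1|rd2|wr3
(1) want 1×ALU +2rd +1wr — yes → AL0|MU0|ME1|BR1|rd0|wr2
(2) want 1×MUL +2rd +1wr — FU → AL0|MU0|ME1|BR1|rd0|wr2
(3) want 1×ALU +2rd +1wr — FU → AL0|MU0|ME1|BR1|rd0|wr2
(4) want 1×MEM +1rd +0wr — RD_PORT → AL0|MU0|ME1|BR1|rd0|wr2
(5) want 1×MUL +2rd +1wr — FU → AL0|MU0|ME1|BR1|rd0|wr2

issued = [0, 1]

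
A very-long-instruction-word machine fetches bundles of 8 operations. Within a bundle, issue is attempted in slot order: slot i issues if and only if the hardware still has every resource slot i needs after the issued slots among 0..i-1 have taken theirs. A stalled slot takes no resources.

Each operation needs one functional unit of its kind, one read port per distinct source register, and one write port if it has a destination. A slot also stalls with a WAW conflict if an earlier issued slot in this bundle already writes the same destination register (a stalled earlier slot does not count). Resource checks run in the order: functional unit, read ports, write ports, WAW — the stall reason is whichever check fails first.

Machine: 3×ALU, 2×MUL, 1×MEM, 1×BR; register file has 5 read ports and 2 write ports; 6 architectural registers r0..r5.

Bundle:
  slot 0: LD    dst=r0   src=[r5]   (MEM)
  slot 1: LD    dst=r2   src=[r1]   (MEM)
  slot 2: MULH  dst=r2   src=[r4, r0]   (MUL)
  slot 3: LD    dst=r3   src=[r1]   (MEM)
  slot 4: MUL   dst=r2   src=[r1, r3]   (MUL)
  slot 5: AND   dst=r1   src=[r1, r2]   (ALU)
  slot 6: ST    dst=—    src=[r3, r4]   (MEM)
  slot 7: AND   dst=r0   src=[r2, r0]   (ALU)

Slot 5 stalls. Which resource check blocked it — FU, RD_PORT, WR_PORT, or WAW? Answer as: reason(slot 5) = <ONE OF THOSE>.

(0) want 1×MEM +1rd +1wr — yes → AL3|MU2|ME0|BR1|rd4|wr1
(1) want 1×MEM +1rd +1wr — FU → AL3|MU2|ME0|BR1|rd4|wr1
(2) want 1×MUL +2rd +1wr — yes → AL3|MU1|ME0|BR1|rd2|wr0
(3) want 1×MEM +1rd +1wr — FU → AL3|MU1|ME0|BR1|rd2|wr0
(4) want 1×MUL +2rd +1wr — WR_PORT → AL3|MU1|ME0|BR1|rd2|wr0
(5) want 1×ALU +2rd +1wr — WR_PORT → AL3|MU1|ME0|BR1|rd2|wr0
(6) want 1×MEM +2rd +0wr — FU → AL3|MU1|ME0|BR1|rd2|wr0
(7) want 1×ALU +2rd +1wr — WR_PORT → AL3|MU1|ME0|BR1|rd2|wr0

reason(slot 5) = WR_PORT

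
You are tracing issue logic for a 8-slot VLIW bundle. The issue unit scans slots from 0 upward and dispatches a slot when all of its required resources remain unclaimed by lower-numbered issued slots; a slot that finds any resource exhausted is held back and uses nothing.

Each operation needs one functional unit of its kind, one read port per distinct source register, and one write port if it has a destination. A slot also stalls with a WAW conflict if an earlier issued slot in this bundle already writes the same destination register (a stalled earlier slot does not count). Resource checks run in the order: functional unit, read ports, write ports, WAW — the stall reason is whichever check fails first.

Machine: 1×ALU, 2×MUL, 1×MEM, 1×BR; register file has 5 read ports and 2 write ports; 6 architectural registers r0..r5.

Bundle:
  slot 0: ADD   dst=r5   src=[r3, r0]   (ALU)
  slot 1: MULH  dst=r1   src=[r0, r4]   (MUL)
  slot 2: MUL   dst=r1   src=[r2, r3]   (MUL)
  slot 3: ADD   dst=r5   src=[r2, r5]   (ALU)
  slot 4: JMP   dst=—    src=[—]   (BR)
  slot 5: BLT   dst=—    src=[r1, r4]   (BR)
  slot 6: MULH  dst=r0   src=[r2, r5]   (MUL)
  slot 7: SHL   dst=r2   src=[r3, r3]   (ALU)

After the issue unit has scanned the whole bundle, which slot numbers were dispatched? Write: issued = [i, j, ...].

issued = [0, 1, 4]

#0 ALU src=r3,r0 dispatched  <A:0 Mu:2 Ld:1 B:1 rd:3 wr:1>
#1 MUL src=r0,r4 dispatched  <A:0 Mu:1 Ld:1 B:1 rd:1 wr:0>
#2 MUL src=r2,r3 held:RD_PORT  <A:0 Mu:1 Ld:1 B:1 rd:1 wr:0>
#3 ALU src=r2,r5 held:FU  <A:0 Mu:1 Ld:1 B:1 rd:1 wr:0>
#4 BR src=- dispatched  <A:0 Mu:1 Ld:1 B:0 rd:1 wr:0>
#5 BR src=r1,r4 held:FU  <A:0 Mu:1 Ld:1 B:0 rd:1 wr:0>
#6 MUL src=r2,r5 held:RD_PORT  <A:0 Mu:1 Ld:1 B:0 rd:1 wr:0>
#7 ALU src=r3,r3 held:FU  <A:0 Mu:1 Ld:1 B:0 rd:1 wr:0>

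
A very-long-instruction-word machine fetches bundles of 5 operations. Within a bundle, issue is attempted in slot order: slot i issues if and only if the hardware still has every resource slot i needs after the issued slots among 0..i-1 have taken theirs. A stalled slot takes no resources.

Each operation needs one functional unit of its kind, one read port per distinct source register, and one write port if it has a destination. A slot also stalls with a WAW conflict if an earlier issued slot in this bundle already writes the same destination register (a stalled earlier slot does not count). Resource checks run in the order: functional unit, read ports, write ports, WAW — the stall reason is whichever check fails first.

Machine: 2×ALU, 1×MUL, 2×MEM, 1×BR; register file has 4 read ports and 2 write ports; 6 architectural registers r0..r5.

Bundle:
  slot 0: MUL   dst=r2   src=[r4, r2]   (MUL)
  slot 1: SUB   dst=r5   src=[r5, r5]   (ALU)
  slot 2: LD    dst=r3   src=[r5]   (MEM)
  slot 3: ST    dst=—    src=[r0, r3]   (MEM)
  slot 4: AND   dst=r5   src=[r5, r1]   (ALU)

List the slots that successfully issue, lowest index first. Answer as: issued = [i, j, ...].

issued = [0, 1]

slot 0 (MUL): ISSUE — free A2,Mu0,Ld2,B1 rp2 wp1
slot 1 (ALU): ISSUE — free A1,Mu0,Ld2,B1 rp1 wp0
slot 2 (MEM): stall WR_PORT — free A1,Mu0,Ld2,B1 rp1 wp0
slot 3 (MEM): stall RD_PORT — free A1,Mu0,Ld2,B1 rp1 wp0
slot 4 (ALU): stall RD_PORT — free A1,Mu0,Ld2,B1 rp1 wp0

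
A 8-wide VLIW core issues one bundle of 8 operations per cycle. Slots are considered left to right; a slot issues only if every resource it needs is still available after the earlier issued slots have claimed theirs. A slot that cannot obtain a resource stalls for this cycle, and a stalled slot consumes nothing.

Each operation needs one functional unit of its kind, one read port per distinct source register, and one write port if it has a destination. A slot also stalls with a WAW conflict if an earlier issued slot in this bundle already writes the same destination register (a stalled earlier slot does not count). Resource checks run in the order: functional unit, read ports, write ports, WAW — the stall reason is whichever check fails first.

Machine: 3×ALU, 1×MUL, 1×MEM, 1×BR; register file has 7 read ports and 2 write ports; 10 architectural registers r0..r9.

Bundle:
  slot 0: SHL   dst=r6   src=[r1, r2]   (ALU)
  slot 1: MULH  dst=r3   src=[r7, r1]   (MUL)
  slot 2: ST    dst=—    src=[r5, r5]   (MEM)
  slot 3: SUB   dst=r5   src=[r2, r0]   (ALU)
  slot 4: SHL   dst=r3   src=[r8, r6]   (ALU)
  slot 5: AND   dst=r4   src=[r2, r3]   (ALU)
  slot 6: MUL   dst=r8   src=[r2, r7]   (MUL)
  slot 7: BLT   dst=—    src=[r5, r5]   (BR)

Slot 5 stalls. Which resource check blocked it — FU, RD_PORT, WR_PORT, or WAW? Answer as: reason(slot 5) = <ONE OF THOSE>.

reason(slot 5) = WR_PORT

  0. ALU→r6 ⇒ go  {2A/1Mu/1Ld/1B | 5r 1w}
  1. MUL→r3 ⇒ go  {2A/0Mu/1Ld/1B | 3r 0w}
  2. MEM ⇒ go  {2A/0Mu/0Ld/1B | 2r 0w}
  3. ALU→r5 ⇒ no(WR_PORT)  {2A/0Mu/0Ld/1B | 2r 0w}
  4. ALU→r3 ⇒ no(WR_PORT)  {2A/0Mu/0Ld/1B | 2r 0w}
  5. ALU→r4 ⇒ no(WR_PORT)  {2A/0Mu/0Ld/1B | 2r 0w}
  6. MUL→r8 ⇒ no(FU)  {2A/0Mu/0Ld/1B | 2r 0w}
  7. BR ⇒ go  {2A/0Mu/0Ld/0B | 1r 0w}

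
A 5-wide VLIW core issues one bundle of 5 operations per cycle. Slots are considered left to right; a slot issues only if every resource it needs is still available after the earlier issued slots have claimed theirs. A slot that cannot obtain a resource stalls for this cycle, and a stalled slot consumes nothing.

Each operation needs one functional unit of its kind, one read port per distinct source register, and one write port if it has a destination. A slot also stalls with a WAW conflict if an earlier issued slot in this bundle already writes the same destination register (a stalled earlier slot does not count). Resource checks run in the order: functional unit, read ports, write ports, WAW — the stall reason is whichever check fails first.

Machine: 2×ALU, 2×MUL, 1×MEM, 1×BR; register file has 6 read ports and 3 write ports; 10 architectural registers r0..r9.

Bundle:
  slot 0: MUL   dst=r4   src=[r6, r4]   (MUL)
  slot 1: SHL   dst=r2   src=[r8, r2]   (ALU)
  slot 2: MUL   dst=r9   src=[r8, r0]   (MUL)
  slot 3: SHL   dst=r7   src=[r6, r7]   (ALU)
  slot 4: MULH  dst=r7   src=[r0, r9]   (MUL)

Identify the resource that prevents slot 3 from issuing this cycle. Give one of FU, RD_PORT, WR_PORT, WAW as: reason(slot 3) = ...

[0] MUL needs rd=2 wr=1: ok; after: ALU=2 MUL=1 MEM=1 BR=1, R=4, W=2
[1] ALU needs rd=2 wr=1: ok; after: ALU=1 MUL=1 MEM=1 BR=1, R=2, W=1
[2] MUL needs rd=2 wr=1: ok; after: ALU=1 MUL=0 MEM=1 BR=1, R=0, W=0
[3] ALU needs rd=2 wr=1: RD_PORT; after: ALU=1 MUL=0 MEM=1 BR=1, R=0, W=0
[4] MUL needs rd=2 wr=1: FU; after: ALU=1 MUL=0 MEM=1 BR=1, R=0, W=0

reason(slot 3) = RD_PORT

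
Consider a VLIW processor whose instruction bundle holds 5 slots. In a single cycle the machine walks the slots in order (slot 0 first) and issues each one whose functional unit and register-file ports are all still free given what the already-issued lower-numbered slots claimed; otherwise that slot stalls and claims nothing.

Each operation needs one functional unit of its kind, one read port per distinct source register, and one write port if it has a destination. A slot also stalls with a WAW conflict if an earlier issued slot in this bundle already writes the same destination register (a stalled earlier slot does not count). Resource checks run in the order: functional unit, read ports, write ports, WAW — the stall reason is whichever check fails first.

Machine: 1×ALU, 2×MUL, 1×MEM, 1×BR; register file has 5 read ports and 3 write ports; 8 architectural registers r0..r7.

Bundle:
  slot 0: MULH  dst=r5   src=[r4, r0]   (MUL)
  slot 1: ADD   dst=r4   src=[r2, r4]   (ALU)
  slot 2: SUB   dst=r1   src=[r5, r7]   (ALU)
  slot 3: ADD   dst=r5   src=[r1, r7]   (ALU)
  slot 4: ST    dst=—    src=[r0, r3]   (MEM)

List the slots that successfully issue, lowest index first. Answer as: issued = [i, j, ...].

issued = [0, 1]

[0] MUL needs rd=2 wr=1: ok; after: ALU=1 MUL=1 MEM=1 BR=1, R=3, W=2
[1] ALU needs rd=2 wr=1: ok; after: ALU=0 MUL=1 MEM=1 BR=1, R=1, W=1
[2] ALU needs rd=2 wr=1: FU; after: ALU=0 MUL=1 MEM=1 BR=1, R=1, W=1
[3] ALU needs rd=2 wr=1: FU; after: ALU=0 MUL=1 MEM=1 BR=1, R=1, W=1
[4] MEM needs rd=2 wr=0: RD_PORT; after: ALU=0 MUL=1 MEM=1 BR=1, R=1, W=1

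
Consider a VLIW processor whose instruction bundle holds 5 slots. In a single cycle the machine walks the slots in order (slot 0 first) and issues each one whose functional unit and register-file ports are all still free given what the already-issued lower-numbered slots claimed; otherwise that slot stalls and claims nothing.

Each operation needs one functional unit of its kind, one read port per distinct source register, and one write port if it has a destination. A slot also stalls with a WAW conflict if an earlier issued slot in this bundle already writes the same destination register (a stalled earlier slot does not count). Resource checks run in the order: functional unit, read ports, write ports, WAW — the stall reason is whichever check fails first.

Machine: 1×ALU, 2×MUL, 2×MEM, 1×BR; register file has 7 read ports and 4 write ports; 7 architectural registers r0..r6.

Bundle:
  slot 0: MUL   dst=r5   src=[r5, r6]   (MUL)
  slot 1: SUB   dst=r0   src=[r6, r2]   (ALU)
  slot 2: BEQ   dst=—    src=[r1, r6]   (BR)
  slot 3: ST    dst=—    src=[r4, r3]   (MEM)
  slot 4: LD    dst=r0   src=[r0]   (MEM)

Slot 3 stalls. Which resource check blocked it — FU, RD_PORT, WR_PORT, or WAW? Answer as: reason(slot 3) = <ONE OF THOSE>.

#0 MUL src=r5,r6 dispatched  <A:1 Mu:1 Ld:2 B:1 rd:5 wr:3>
#1 ALU src=r6,r2 dispatched  <A:0 Mu:1 Ld:2 B:1 rd:3 wr:2>
#2 BR src=r1,r6 dispatched  <A:0 Mu:1 Ld:2 B:0 rd:1 wr:2>
#3 MEM src=r4,r3 held:RD_PORT  <A:0 Mu:1 Ld:2 B:0 rd:1 wr:2>
#4 MEM src=r0 held:WAW  <A:0 Mu:1 Ld:2 B:0 rd:1 wr:2>

reason(slot 3) = RD_PORT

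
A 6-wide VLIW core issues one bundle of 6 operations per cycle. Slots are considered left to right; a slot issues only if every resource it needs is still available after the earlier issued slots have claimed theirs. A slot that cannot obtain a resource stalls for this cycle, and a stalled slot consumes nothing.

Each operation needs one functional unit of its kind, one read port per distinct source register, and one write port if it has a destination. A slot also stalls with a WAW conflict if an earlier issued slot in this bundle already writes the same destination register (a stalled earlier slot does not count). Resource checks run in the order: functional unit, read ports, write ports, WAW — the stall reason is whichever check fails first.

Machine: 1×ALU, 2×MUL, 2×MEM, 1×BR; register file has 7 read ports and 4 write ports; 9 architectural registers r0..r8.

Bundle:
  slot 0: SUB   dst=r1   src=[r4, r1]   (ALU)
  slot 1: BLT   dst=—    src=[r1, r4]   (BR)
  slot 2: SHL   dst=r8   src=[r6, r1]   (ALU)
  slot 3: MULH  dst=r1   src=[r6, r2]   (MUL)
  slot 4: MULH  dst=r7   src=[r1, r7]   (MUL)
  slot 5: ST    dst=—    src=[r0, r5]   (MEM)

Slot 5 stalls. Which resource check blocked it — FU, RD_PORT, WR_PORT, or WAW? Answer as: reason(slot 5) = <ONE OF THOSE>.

reason(slot 5) = RD_PORT

[0] ALU needs rd=2 wr=1: ok; after: ALU=0 MUL=2 MEM=2 BR=1, R=5, W=3
[1] BR needs rd=2 wr=0: ok; after: ALU=0 MUL=2 MEM=2 BR=0, R=3, W=3
[2] ALU needs rd=2 wr=1: FU; after: ALU=0 MUL=2 MEM=2 BR=0, R=3, W=3
[3] MUL needs rd=2 wr=1: WAW; after: ALU=0 MUL=2 MEM=2 BR=0, R=3, W=3
[4] MUL needs rd=2 wr=1: ok; after: ALU=0 MUL=1 MEM=2 BR=0, R=1, W=2
[5] MEM needs rd=2 wr=0: RD_PORT; after: ALU=0 MUL=1 MEM=2 BR=0, R=1, W=2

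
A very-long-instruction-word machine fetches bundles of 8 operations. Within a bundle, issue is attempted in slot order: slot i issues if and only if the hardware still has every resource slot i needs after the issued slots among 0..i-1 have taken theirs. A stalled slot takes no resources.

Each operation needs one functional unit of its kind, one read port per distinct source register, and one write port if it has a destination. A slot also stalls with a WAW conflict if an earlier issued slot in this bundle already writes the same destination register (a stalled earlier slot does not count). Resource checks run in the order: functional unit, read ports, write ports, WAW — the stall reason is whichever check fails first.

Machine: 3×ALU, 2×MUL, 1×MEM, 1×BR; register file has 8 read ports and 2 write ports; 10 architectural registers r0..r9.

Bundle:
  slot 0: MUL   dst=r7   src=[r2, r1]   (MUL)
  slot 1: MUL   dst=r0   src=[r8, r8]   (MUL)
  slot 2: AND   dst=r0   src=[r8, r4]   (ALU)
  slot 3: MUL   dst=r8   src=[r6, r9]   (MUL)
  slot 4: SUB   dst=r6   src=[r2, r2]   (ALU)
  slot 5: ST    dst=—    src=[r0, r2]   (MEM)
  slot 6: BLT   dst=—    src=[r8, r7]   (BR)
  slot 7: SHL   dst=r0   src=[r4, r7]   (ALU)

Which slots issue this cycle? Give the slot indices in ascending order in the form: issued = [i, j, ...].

[0] MUL needs rd=2 wr=1: ok; after: ALU=3 MUL=1 MEM=1 BR=1, R=6, W=1
[1] MUL needs rd=1 wr=1: ok; after: ALU=3 MUL=0 MEM=1 BR=1, R=5, W=0
[2] ALU needs rd=2 wr=1: WR_PORT; after: ALU=3 MUL=0 MEM=1 BR=1, R=5, W=0
[3] MUL needs rd=2 wr=1: FU; after: ALU=3 MUL=0 MEM=1 BR=1, R=5, W=0
[4] ALU needs rd=1 wr=1: WR_PORT; after: ALU=3 MUL=0 MEM=1 BR=1, R=5, W=0
[5] MEM needs rd=2 wr=0: ok; after: ALU=3 MUL=0 MEM=0 BR=1, R=3, W=0
[6] BR needs rd=2 wr=0: ok; after: ALU=3 MUL=0 MEM=0 BR=0, R=1, W=0
[7] ALU needs rd=2 wr=1: RD_PORT; after: ALU=3 MUL=0 MEM=0 BR=0, R=1, W=0

issued = [0, 1, 5, 6]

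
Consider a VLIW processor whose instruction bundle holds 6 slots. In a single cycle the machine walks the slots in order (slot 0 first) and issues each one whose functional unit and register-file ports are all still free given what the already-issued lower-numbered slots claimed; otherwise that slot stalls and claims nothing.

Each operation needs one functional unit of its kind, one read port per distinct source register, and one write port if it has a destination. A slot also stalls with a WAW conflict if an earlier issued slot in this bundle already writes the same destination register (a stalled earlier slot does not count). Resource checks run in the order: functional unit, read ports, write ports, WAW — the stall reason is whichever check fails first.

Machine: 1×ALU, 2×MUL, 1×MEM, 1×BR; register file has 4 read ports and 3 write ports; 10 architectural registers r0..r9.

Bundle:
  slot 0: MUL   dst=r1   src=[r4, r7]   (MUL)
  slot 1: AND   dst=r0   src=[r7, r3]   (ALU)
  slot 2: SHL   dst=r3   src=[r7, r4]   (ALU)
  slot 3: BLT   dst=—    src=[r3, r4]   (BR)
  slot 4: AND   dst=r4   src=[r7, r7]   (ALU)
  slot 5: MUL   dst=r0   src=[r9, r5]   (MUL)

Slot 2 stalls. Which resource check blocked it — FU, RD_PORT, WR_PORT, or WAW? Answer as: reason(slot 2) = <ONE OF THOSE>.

(0) want 1×MUL +2rd +1wr — yes → AL1|MU1|ME1|BR1|rd2|wr2
(1) want 1×ALU +2rd +1wr — yes → AL0|MU1|ME1|BR1|rd0|wr1
(2) want 1×ALU +2rd +1wr — FU → AL0|MU1|ME1|BR1|rd0|wr1
(3) want 1×BR +2rd +0wr — RD_PORT → AL0|MU1|ME1|BR1|rd0|wr1
(4) want 1×ALU +1rd +1wr — FU → AL0|MU1|ME1|BR1|rd0|wr1
(5) want 1×MUL +2rd +1wr — RD_PORT → AL0|MU1|ME1|BR1|rd0|wr1

reason(slot 2) = FU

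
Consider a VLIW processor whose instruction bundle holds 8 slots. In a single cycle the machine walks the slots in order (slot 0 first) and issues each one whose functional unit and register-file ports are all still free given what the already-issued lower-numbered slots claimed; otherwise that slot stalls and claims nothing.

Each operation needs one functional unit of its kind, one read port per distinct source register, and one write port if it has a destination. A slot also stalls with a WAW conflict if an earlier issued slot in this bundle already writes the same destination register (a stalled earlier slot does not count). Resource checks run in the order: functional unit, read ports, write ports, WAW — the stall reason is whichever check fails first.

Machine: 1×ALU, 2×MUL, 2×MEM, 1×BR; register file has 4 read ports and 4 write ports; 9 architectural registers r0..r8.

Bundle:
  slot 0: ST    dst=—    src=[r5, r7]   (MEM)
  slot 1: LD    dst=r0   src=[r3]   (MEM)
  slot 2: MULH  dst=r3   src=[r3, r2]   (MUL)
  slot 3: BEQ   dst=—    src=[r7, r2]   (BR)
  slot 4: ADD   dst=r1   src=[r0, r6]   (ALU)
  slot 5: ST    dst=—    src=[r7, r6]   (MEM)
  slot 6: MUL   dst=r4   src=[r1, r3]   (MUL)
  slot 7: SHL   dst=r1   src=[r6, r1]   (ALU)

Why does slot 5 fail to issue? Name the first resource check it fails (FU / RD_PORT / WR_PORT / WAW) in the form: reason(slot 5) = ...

(0) want 1×MEM +2rd +0wr — yes → AL1|MU2|ME1|BR1|rd2|wr4
(1) want 1×MEM +1rd +1wr — yes → AL1|MU2|ME0|BR1|rd1|wr3
(2) want 1×MUL +2rd +1wr — RD_PORT → AL1|MU2|ME0|BR1|rd1|wr3
(3) want 1×BR +2rd +0wr — RD_PORT → AL1|MU2|ME0|BR1|rd1|wr3
(4) want 1×ALU +2rd +1wr — RD_PORT → AL1|MU2|ME0|BR1|rd1|wr3
(5) want 1×MEM +2rd +0wr — FU → AL1|MU2|ME0|BR1|rd1|wr3
(6) want 1×MUL +2rd +1wr — RD_PORT → AL1|MU2|ME0|BR1|rd1|wr3
(7) want 1×ALU +2rd +1wr — RD_PORT → AL1|MU2|ME0|BR1|rd1|wr3

reason(slot 5) = FU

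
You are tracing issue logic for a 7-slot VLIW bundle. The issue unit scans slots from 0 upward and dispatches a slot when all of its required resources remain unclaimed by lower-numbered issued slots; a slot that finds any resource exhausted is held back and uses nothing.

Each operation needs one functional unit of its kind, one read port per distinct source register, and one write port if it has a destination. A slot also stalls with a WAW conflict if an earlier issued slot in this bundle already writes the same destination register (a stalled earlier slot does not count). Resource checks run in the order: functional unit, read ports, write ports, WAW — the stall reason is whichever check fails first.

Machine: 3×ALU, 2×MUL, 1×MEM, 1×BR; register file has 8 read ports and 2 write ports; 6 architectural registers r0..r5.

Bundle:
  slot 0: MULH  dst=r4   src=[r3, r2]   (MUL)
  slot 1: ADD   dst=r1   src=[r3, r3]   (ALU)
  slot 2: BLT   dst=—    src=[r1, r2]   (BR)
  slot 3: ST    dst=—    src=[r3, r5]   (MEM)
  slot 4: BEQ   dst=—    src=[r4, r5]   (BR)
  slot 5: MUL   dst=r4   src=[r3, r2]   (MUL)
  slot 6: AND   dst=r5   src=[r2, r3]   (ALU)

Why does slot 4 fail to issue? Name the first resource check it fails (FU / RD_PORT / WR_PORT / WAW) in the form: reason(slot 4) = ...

[0] MUL needs rd=2 wr=1: ok; after: ALU=3 MUL=1 MEM=1 BR=1, R=6, W=1
[1] ALU needs rd=1 wr=1: ok; after: ALU=2 MUL=1 MEM=1 BR=1, R=5, W=0
[2] BR needs rd=2 wr=0: ok; after: ALU=2 MUL=1 MEM=1 BR=0, R=3, W=0
[3] MEM needs rd=2 wr=0: ok; after: ALU=2 MUL=1 MEM=0 BR=0, R=1, W=0
[4] BR needs rd=2 wr=0: FU; after: ALU=2 MUL=1 MEM=0 BR=0, R=1, W=0
[5] MUL needs rd=2 wr=1: RD_PORT; after: ALU=2 MUL=1 MEM=0 BR=0, R=1, W=0
[6] ALU needs rd=2 wr=1: RD_PORT; after: ALU=2 MUL=1 MEM=0 BR=0, R=1, W=0

reason(slot 4) = FU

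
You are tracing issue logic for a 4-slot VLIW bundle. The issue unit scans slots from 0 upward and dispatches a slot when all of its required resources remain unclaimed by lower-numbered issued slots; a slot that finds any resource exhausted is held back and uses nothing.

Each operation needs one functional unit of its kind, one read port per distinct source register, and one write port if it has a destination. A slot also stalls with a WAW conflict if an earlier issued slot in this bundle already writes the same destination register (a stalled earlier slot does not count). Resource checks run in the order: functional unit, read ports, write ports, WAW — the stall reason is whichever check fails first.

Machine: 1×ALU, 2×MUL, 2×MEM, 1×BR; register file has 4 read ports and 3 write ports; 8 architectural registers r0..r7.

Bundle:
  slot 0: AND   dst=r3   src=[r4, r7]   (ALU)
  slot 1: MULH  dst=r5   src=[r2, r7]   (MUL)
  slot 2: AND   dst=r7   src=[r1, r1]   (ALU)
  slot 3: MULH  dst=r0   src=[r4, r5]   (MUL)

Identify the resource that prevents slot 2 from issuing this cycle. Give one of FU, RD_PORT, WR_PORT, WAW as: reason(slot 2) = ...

slot 0 (ALU): ISSUE — free A0,Mu2,Ld2,B1 rp2 wp2
slot 1 (MUL): ISSUE — free A0,Mu1,Ld2,B1 rp0 wp1
slot 2 (ALU): stall FU — free A0,Mu1,Ld2,B1 rp0 wp1
slot 3 (MUL): stall RD_PORT — free A0,Mu1,Ld2,B1 rp0 wp1

reason(slot 2) = FU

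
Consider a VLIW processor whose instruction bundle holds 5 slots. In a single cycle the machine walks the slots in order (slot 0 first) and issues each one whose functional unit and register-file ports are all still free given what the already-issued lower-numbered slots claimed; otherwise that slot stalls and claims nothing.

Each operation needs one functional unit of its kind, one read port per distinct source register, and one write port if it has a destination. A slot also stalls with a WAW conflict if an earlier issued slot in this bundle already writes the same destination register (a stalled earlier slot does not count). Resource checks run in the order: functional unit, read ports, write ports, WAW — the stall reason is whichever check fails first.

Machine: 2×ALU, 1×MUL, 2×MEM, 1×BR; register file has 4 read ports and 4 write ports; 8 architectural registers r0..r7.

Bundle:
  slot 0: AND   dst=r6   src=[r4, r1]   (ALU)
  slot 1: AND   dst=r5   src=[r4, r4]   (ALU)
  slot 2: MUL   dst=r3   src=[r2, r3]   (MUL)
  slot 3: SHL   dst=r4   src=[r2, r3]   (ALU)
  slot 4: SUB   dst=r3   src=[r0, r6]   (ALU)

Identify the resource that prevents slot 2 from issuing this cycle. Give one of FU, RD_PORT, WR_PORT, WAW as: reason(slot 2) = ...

reason(slot 2) = RD_PORT

(0) want 1×ALU +2rd +1wr — yes → AL1|MU1|ME2|BR1|rd2|wr3
(1) want 1×ALU +1rd +1wr — yes → AL0|MU1|ME2|BR1|rd1|wr2
(2) want 1×MUL +2rd +1wr — RD_PORT → AL0|MU1|ME2|BR1|rd1|wr2
(3) want 1×ALU +2rd +1wr — FU → AL0|MU1|ME2|BR1|rd1|wr2
(4) want 1×ALU +2rd +1wr — FU → AL0|MU1|ME2|BR1|rd1|wr2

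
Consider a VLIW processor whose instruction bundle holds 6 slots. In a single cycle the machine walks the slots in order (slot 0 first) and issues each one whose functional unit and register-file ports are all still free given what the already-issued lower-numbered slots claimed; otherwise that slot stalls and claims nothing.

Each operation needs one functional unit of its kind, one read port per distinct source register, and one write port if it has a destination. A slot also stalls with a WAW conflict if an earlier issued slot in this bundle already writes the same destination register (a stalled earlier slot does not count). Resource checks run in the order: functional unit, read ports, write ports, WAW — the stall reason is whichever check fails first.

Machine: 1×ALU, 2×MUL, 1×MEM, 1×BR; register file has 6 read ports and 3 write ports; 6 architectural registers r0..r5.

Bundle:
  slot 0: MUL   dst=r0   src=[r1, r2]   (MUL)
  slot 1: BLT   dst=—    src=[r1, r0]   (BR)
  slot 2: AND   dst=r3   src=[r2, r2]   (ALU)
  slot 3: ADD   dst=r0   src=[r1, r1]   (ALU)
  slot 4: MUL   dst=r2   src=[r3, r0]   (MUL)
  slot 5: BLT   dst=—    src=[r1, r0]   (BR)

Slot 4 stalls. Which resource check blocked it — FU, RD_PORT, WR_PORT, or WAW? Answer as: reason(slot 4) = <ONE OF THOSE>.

[0] MUL needs rd=2 wr=1: ok; after: ALU=1 MUL=1 MEM=1 BR=1, R=4, W=2
[1] BR needs rd=2 wr=0: ok; after: ALU=1 MUL=1 MEM=1 BR=0, R=2, W=2
[2] ALU needs rd=1 wr=1: ok; after: ALU=0 MUL=1 MEM=1 BR=0, R=1, W=1
[3] ALU needs rd=1 wr=1: FU; after: ALU=0 MUL=1 MEM=1 BR=0, R=1, W=1
[4] MUL needs rd=2 wr=1: RD_PORT; after: ALU=0 MUL=1 MEM=1 BR=0, R=1, W=1
[5] BR needs rd=2 wr=0: FU; after: ALU=0 MUL=1 MEM=1 BR=0, R=1, W=1

reason(slot 4) = RD_PORT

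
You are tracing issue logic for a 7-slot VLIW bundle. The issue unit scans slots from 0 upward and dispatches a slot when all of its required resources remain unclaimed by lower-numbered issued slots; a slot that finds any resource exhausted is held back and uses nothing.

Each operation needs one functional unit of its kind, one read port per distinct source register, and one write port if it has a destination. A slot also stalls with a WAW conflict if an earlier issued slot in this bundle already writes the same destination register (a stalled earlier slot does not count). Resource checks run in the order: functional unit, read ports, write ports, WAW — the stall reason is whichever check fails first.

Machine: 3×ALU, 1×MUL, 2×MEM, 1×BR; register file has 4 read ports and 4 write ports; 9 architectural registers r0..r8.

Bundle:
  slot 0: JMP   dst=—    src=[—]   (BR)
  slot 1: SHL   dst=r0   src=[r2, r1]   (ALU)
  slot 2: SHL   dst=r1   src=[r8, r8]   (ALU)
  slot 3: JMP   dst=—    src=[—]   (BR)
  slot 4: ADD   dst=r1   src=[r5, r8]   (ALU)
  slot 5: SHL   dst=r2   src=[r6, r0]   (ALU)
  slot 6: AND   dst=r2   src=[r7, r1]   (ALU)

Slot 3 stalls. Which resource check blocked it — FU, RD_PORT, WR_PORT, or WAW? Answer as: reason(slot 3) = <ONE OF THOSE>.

reason(slot 3) = FU

slot 0 (BR): ISSUE — free A3,Mu1,Ld2,B0 rp4 wp4
slot 1 (ALU): ISSUE — free A2,Mu1,Ld2,B0 rp2 wp3
slot 2 (ALU): ISSUE — free A1,Mu1,Ld2,B0 rp1 wp2
slot 3 (BR): stall FU — free A1,Mu1,Ld2,B0 rp1 wp2
slot 4 (ALU): stall RD_PORT — free A1,Mu1,Ld2,B0 rp1 wp2
slot 5 (ALU): stall RD_PORT — free A1,Mu1,Ld2,B0 rp1 wp2
slot 6 (ALU): stall RD_PORT — free A1,Mu1,Ld2,B0 rp1 wp2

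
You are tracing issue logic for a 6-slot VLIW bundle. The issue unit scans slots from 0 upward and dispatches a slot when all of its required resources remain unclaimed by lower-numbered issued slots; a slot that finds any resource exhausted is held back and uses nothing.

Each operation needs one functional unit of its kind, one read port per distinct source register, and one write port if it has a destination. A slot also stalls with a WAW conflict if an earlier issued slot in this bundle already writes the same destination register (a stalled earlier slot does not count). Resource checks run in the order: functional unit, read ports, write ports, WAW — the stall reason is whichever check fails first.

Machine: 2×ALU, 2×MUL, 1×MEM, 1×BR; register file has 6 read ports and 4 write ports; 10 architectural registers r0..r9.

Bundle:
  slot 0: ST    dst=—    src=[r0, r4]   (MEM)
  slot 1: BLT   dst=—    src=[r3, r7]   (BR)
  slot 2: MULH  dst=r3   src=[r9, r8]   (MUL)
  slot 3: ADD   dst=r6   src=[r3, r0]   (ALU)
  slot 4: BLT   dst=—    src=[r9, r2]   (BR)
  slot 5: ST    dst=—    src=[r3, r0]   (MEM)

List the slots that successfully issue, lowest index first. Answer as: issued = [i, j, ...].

issued = [0, 1, 2]

#0 MEM src=r0,r4 dispatched  <A:2 Mu:2 Ld:0 B:1 rd:4 wr:4>
#1 BR src=r3,r7 dispatched  <A:2 Mu:2 Ld:0 B:0 rd:2 wr:4>
#2 MUL src=r9,r8 dispatched  <A:2 Mu:1 Ld:0 B:0 rd:0 wr:3>
#3 ALU src=r3,r0 held:RD_PORT  <A:2 Mu:1 Ld:0 B:0 rd:0 wr:3>
#4 BR src=r9,r2 held:FU  <A:2 Mu:1 Ld:0 B:0 rd:0 wr:3>
#5 MEM src=r3,r0 held:FU  <A:2 Mu:1 Ld:0 B:0 rd:0 wr:3>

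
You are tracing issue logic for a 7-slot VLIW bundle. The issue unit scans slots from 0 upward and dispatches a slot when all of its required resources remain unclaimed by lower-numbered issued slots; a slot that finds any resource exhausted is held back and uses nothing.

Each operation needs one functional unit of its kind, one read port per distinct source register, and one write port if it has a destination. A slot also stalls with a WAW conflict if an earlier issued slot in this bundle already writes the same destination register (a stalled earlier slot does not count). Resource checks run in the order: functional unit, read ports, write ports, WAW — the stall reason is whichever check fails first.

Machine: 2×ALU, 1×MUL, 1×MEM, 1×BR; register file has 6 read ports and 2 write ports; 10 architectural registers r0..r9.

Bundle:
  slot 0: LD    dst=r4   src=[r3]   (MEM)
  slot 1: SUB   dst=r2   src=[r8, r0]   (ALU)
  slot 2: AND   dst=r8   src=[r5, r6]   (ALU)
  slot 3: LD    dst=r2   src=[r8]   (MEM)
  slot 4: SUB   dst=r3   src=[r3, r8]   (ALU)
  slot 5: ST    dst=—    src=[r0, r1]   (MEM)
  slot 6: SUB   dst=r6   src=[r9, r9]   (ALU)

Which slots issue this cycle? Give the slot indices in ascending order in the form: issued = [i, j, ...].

(0) want 1×MEM +1rd +1wr — yes → AL2|MU1|ME0|BR1|rd5|wr1
(1) want 1×ALU +2rd +1wr — yes → AL1|MU1|ME0|BR1|rd3|wr0
(2) want 1×ALU +2rd +1wr — WR_PORT → AL1|MU1|ME0|BR1|rd3|wr0
(3) want 1×MEM +1rd +1wr — FU → AL1|MU1|ME0|BR1|rd3|wr0
(4) want 1×ALU +2rd +1wr — WR_PORT → AL1|MU1|ME0|BR1|rd3|wr0
(5) want 1×MEM +2rd +0wr — FU → AL1|MU1|ME0|BR1|rd3|wr0
(6) want 1×ALU +1rd +1wr — WR_PORT → AL1|MU1|ME0|BR1|rd3|wr0

issued = [0, 1]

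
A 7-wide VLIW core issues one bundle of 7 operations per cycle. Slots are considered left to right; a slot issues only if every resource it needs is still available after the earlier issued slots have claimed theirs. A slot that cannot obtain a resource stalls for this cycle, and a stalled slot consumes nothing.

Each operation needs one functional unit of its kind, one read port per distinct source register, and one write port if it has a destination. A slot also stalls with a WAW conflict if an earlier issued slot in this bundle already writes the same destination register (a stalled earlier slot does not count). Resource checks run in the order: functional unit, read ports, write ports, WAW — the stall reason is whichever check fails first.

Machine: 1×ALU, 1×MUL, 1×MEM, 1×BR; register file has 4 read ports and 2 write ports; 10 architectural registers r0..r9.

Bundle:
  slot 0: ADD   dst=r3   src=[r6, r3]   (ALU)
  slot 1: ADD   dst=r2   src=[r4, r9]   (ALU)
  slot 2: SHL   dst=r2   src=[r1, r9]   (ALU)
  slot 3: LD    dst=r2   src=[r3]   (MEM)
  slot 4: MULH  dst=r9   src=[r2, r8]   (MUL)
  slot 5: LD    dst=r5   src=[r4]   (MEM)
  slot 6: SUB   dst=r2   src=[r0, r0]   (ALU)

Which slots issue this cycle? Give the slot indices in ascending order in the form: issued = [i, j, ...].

issued = [0, 3]

[0] ALU needs rd=2 wr=1: ok; after: ALU=0 MUL=1 MEM=1 BR=1, R=2, W=1
[1] ALU needs rd=2 wr=1: FU; after: ALU=0 MUL=1 MEM=1 BR=1, R=2, W=1
[2] ALU needs rd=2 wr=1: FU; after: ALU=0 MUL=1 MEM=1 BR=1, R=2, W=1
[3] MEM needs rd=1 wr=1: ok; after: ALU=0 MUL=1 MEM=0 BR=1, R=1, W=0
[4] MUL needs rd=2 wr=1: RD_PORT; after: ALU=0 MUL=1 MEM=0 BR=1, R=1, W=0
[5] MEM needs rd=1 wr=1: FU; after: ALU=0 MUL=1 MEM=0 BR=1, R=1, W=0
[6] ALU needs rd=1 wr=1: FU; after: ALU=0 MUL=1 MEM=0 BR=1, R=1, W=0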